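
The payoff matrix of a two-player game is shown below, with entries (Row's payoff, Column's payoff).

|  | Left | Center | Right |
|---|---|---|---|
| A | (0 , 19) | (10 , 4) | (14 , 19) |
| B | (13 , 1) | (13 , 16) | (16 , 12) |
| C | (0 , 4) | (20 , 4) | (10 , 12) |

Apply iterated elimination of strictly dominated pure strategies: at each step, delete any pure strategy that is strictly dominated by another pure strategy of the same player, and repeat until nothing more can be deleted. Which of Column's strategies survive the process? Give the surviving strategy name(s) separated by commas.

For Row, B strictly dominates A on the remaining columns (Left: 13>0, Center: 13>10, Right: 16>14); eliminate A.
Column's strategy Left is strictly dominated by Right (B: 12>1, C: 12>4) and is removed.
Among the remaining strategies, none is strictly dominated by another pure strategy of the same player, so the elimination stops.
Surviving strategies — Row: {B, C}; Column: {Center, Right}.

Center, Right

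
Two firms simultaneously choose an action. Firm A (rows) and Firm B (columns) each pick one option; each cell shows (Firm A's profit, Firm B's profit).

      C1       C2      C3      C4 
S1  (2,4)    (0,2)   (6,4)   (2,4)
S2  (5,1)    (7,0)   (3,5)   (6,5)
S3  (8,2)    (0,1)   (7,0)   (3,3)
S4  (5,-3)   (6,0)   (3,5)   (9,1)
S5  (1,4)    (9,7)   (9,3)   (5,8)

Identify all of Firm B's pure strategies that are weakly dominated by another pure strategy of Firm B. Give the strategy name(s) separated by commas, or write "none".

C1: dominated, since C4 does at least as well everywhere (S1: 4=4, S2: 5>1, S3: 3>2, S4: 1>-3, S5: 8>4).
C2: dominated, since C4 does at least as well everywhere (S1: 4>2, S2: 5>0, S3: 3>1, S4: 1>0, S5: 8>7).
Nothing dominates C3: C1 at S2 (5>1); C2 at S1 (4>2); C4 at S4 (5>1).
Nothing dominates C4: C1 at S2 (5>1); C2 at S1 (4>2); C3 at S3 (3>0).

C1, C2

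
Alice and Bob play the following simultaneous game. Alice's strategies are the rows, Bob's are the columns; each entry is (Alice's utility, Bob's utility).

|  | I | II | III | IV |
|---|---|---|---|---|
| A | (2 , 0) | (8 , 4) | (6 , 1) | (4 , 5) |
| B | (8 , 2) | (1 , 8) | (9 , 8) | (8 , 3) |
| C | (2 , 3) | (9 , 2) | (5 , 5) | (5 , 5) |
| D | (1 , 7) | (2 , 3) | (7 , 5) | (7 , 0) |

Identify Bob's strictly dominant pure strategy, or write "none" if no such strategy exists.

none

I fails to dominate II at A (0<4).
II fails to dominate I at C (2<3).
III fails to dominate I at D (5<7).
IV fails to dominate I at D (0<7).
No single strategy dominates all the others.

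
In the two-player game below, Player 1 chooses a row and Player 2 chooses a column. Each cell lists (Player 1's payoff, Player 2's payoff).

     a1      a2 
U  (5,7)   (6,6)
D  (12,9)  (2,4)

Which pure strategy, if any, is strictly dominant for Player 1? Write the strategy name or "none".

U fails to dominate D at a1 (5<12).
D fails to dominate U at a2 (2<6).
No single strategy dominates all the others.

none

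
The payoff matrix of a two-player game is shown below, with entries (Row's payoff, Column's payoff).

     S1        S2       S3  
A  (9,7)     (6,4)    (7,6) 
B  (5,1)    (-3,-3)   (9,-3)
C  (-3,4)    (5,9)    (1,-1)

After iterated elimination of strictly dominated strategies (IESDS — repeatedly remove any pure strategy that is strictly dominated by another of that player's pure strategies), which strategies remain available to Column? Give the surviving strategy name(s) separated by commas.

S1

Row C is eliminated: A beats it against every remaining column (S1: 9>-3, S2: 6>5, S3: 7>1).
Column's strategy S2 is strictly dominated by S1 (A: 7>4, B: 1>-3) and is removed.
Column's strategy S3 is strictly dominated by S1 (A: 7>6, B: 1>-3) and is removed.
Row's strategy B is strictly dominated by A (S1: 9>5) and is removed.
Among the remaining strategies, none is strictly dominated by another pure strategy of the same player, so the elimination stops.
Surviving strategies — Row: {A}; Column: {S1}.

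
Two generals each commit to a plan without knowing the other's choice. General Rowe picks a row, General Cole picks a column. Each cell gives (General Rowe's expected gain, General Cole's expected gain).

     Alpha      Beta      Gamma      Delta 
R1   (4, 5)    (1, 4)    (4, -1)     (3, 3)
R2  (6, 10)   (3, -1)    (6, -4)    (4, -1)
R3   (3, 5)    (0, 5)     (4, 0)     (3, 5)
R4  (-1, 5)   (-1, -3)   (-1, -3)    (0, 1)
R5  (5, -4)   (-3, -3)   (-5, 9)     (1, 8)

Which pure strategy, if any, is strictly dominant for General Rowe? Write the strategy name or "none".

R2

R2 vs R1: Alpha: 6>4, Beta: 3>1, Gamma: 6>4, Delta: 4>3.
R2 vs R3: Alpha: 6>3, Beta: 3>0, Gamma: 6>4, Delta: 4>3.
R2 vs R4: Alpha: 6>-1, Beta: 3>-1, Gamma: 6>-1, Delta: 4>0.
R2 vs R5: Alpha: 6>5, Beta: 3>-3, Gamma: 6>-5, Delta: 4>1.
R2 strictly beats every other strategy against every opponent action, so it is strictly dominant.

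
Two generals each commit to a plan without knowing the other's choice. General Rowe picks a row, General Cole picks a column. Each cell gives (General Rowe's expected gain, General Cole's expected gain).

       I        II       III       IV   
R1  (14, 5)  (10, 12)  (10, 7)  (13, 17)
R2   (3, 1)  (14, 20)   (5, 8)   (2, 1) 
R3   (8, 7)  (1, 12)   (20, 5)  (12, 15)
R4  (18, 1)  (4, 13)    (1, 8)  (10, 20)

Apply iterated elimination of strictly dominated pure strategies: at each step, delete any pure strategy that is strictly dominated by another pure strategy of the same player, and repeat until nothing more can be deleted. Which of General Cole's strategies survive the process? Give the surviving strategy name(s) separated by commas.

II, IV

General Cole's strategy I is strictly dominated by II (R1: 12>5, R2: 20>1, R3: 12>7, R4: 13>1) and is removed.
Row R4 is eliminated: R1 beats it against every remaining column (II: 10>4, III: 10>1, IV: 13>10).
For General Cole, II strictly dominates III on the remaining rows (R1: 12>7, R2: 20>8, R3: 12>5); eliminate III.
General Rowe's strategy R3 is strictly dominated by R1 (II: 10>1, IV: 13>12) and is removed.
Among the remaining strategies, none is strictly dominated by another pure strategy of the same player, so the elimination stops.
Surviving strategies — General Rowe: {R1, R2}; General Cole: {II, IV}.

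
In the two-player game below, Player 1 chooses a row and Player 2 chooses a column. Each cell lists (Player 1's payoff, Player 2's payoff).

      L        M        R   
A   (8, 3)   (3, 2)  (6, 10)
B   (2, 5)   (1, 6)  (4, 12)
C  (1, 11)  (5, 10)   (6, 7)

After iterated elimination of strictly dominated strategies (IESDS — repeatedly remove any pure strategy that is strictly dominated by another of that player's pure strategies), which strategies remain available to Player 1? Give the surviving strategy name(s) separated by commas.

For Player 1, A strictly dominates B on the remaining columns (L: 8>2, M: 3>1, R: 6>4); eliminate B.
For Player 2, L strictly dominates M on the remaining rows (A: 3>2, C: 11>10); eliminate M.
Among the remaining strategies, none is strictly dominated by another pure strategy of the same player, so the elimination stops.
Surviving strategies — Player 1: {A, C}; Player 2: {L, R}.

A, C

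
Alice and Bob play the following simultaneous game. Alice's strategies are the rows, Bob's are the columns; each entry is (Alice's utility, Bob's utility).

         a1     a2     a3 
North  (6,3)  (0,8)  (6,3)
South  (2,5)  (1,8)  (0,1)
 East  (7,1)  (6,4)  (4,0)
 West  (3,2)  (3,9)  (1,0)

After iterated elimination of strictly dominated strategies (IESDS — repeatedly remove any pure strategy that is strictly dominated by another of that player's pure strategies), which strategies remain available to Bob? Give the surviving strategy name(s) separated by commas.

a2

Row South is eliminated: East beats it against every remaining column (a1: 7>2, a2: 6>1, a3: 4>0).
For Alice, East strictly dominates West on the remaining columns (a1: 7>3, a2: 6>3, a3: 4>1); eliminate West.
Bob's strategy a1 is strictly dominated by a2 (North: 8>3, East: 4>1) and is removed.
Column a3 is eliminated: a2 beats it against every remaining row (North: 8>3, East: 4>0).
For Alice, East strictly dominates North on the remaining columns (a2: 6>0); eliminate North.
Among the remaining strategies, none is strictly dominated by another pure strategy of the same player, so the elimination stops.
Surviving strategies — Alice: {East}; Bob: {a2}.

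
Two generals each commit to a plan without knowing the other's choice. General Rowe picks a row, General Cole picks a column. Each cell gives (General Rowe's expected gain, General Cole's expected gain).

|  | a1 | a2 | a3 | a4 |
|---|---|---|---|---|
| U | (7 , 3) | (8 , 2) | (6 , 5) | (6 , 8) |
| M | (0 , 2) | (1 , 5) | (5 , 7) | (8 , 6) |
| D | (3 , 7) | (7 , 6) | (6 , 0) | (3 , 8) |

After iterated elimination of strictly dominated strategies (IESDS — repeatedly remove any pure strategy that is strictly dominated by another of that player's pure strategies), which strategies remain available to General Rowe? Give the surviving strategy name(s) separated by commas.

U, M, D

Column a1 is eliminated: a4 beats it against every remaining row (U: 8>3, M: 6>2, D: 8>7).
General Cole's strategy a2 is strictly dominated by a4 (U: 8>2, M: 6>5, D: 8>6) and is removed.
Among the remaining strategies, none is strictly dominated by another pure strategy of the same player, so the elimination stops.
Surviving strategies — General Rowe: {U, M, D}; General Cole: {a3, a4}.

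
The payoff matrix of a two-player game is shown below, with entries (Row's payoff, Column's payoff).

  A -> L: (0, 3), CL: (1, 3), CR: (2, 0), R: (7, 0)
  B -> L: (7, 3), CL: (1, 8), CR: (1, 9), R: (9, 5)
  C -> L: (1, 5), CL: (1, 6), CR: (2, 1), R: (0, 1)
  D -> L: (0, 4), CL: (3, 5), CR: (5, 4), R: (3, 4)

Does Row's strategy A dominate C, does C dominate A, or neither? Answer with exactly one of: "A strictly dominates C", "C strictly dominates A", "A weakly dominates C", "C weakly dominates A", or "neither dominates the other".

neither dominates the other

Compare A to C across every action of Column: L: 0<1, CL: 1=1, CR: 2=2, R: 7>0.
A does better at R but worse at L; neither strategy dominates the other.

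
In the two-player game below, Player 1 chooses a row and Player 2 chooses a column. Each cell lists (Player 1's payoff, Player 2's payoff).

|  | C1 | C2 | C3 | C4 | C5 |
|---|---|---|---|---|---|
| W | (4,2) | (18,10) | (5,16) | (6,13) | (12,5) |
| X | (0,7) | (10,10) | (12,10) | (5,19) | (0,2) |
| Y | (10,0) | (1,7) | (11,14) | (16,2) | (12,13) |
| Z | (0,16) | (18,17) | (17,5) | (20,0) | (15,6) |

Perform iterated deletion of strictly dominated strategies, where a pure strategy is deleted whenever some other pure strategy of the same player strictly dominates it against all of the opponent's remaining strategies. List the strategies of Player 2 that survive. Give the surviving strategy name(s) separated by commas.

C2, C3

Column C1 is eliminated: C2 beats it against every remaining row (W: 10>2, X: 10>7, Y: 7>0, Z: 17>16).
Player 1's strategy X is strictly dominated by Z (C2: 18>10, C3: 17>12, C4: 20>5, C5: 15>0) and is removed.
Player 1's strategy Y is strictly dominated by Z (C2: 18>1, C3: 17>11, C4: 20>16, C5: 15>12) and is removed.
Column C4 is eliminated: C3 beats it against every remaining row (W: 16>13, Z: 5>0).
Player 2's strategy C5 is strictly dominated by C2 (W: 10>5, Z: 17>6) and is removed.
Among the remaining strategies, none is strictly dominated by another pure strategy of the same player, so the elimination stops.
Surviving strategies — Player 1: {W, Z}; Player 2: {C2, C3}.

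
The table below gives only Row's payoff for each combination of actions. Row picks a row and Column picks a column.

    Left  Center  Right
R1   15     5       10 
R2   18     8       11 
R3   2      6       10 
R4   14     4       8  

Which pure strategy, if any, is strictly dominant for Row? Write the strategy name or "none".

R2 vs R1: Left: 18>15, Center: 8>5, Right: 11>10.
R2 vs R3: Left: 18>2, Center: 8>6, Right: 11>10.
R2 vs R4: Left: 18>14, Center: 8>4, Right: 11>8.
R2 strictly beats every other strategy against every opponent action, so it is strictly dominant.

R2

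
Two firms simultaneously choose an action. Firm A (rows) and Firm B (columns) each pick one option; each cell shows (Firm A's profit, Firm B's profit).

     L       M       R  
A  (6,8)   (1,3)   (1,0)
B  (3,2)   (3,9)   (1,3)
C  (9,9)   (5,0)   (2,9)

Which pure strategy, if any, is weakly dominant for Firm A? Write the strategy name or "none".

C

C vs A: L: 9>6, M: 5>1, R: 2>1.
C vs B: L: 9>3, M: 5>3, R: 2>1.
C is at least as good as every other strategy against every opponent action, so it is weakly dominant.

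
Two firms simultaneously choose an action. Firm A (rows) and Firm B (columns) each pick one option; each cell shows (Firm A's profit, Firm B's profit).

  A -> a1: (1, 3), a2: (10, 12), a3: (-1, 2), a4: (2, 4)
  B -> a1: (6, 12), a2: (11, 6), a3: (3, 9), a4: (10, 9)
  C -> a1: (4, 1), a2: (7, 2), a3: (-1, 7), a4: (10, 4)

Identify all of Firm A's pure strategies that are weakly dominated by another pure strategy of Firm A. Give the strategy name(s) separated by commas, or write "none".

A is weakly dominated by B (a1: 6>1, a2: 11>10, a3: 3>-1, a4: 10>2).
Nothing dominates B: A at a1 (6>1); C at a1 (6>4).
C is weakly dominated by B (a1: 6>4, a2: 11>7, a3: 3>-1, a4: 10=10).

A, C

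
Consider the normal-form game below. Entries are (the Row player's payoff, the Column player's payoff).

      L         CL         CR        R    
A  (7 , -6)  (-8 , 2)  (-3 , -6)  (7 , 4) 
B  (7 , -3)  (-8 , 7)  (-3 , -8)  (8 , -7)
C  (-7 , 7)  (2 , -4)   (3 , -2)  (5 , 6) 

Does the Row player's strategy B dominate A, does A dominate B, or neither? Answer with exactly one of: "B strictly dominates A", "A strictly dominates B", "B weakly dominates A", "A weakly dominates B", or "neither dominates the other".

B's payoffs vs A's, by the Column player's action — L: 7=7, CL: -8=-8, CR: -3=-3, R: 8>7.
B is at least as good everywhere and strictly better somewhere (tied only at L, CL, CR), so B weakly but not strictly dominates A.

B weakly dominates A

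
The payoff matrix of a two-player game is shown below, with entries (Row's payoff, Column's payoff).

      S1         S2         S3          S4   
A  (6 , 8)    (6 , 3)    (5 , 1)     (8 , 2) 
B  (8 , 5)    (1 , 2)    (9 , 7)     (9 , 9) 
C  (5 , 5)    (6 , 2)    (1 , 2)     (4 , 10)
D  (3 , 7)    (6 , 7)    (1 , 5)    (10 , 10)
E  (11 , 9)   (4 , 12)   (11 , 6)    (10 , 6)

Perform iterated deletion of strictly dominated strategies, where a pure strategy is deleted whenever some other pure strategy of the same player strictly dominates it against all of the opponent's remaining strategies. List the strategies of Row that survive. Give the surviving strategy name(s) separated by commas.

A, C, D, E

For Row, E strictly dominates B on the remaining columns (S1: 11>8, S2: 4>1, S3: 11>9, S4: 10>9); eliminate B.
Column S3 is eliminated: S1 beats it against every remaining row (A: 8>1, C: 5>2, D: 7>5, E: 9>6).
Among the remaining strategies, none is strictly dominated by another pure strategy of the same player, so the elimination stops.
Surviving strategies — Row: {A, C, D, E}; Column: {S1, S2, S4}.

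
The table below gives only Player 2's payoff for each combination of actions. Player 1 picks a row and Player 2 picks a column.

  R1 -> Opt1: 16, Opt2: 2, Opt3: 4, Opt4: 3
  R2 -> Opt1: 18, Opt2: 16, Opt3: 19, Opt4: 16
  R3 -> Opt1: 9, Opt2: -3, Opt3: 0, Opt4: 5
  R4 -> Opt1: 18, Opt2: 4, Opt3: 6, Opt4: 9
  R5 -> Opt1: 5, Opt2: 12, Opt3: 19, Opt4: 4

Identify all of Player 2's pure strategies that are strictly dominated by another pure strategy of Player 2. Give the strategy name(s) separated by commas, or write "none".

Opt1 is not dominated — it holds its own against Opt2 at R1 (16>2); Opt3 at R1 (16>4); Opt4 at R1 (16>3).
Opt2 is strictly dominated by Opt3 (R1: 4>2, R2: 19>16, R3: 0>-3, R4: 6>4, R5: 19>12).
Opt3 is not dominated — it holds its own against Opt1 at R2 (19>18); Opt2 at R1 (4>2); Opt4 at R1 (4>3).
Opt4: dominated, since Opt1 does at least as well everywhere (R1: 16>3, R2: 18>16, R3: 9>5, R4: 18>9, R5: 5>4).

Opt2, Opt4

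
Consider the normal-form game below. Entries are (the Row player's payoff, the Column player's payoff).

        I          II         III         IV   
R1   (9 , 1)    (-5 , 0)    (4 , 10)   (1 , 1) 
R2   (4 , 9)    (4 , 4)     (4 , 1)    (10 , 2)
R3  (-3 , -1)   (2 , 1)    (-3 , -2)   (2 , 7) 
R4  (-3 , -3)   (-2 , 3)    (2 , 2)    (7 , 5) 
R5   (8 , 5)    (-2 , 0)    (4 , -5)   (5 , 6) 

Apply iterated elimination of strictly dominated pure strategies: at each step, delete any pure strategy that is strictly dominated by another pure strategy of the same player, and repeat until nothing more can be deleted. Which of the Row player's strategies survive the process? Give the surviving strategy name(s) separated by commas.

R1, R2, R5

For the Row player, R2 strictly dominates R3 on the remaining columns (I: 4>-3, II: 4>2, III: 4>-3, IV: 10>2); eliminate R3.
The Row player's strategy R4 is strictly dominated by R2 (I: 4>-3, II: 4>-2, III: 4>2, IV: 10>7) and is removed.
Column II is eliminated: I beats it against every remaining row (R1: 1>0, R2: 9>4, R5: 5>0).
Among the remaining strategies, none is strictly dominated by another pure strategy of the same player, so the elimination stops.
Surviving strategies — the Row player: {R1, R2, R5}; the Column player: {I, III, IV}.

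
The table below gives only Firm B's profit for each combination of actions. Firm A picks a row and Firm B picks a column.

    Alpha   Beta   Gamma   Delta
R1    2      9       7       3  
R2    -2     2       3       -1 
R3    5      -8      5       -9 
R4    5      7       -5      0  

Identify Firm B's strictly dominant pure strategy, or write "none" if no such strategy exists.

none

Alpha fails to dominate Beta at R1 (2<9).
Beta fails to dominate Alpha at R3 (-8<5).
Gamma fails to dominate Alpha at R3 (5=5).
Delta fails to dominate Alpha at R3 (-9<5).
No single strategy dominates all the others.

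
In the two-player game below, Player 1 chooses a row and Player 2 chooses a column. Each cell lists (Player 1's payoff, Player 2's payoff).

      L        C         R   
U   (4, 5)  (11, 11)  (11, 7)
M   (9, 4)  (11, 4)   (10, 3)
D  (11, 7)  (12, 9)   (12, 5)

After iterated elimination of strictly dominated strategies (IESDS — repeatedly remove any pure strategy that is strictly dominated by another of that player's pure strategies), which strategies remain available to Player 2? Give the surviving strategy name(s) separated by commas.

C

For Player 1, D strictly dominates U on the remaining columns (L: 11>4, C: 12>11, R: 12>11); eliminate U.
Row M is eliminated: D beats it against every remaining column (L: 11>9, C: 12>11, R: 12>10).
Player 2's strategy L is strictly dominated by C (D: 9>7) and is removed.
Column R is eliminated: C beats it against every remaining row (D: 9>5).
Among the remaining strategies, none is strictly dominated by another pure strategy of the same player, so the elimination stops.
Surviving strategies — Player 1: {D}; Player 2: {C}.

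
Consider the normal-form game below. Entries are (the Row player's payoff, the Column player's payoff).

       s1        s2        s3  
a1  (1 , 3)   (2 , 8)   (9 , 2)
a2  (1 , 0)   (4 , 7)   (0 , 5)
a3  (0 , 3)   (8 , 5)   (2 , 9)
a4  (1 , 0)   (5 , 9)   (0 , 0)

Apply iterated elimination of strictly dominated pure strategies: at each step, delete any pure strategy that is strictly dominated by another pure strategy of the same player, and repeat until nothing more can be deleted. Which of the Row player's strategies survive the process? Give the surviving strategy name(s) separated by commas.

Column s1 is eliminated: s2 beats it against every remaining row (a1: 8>3, a2: 7>0, a3: 5>3, a4: 9>0).
Row a2 is eliminated: a3 beats it against every remaining column (s2: 8>4, s3: 2>0).
For the Row player, a3 strictly dominates a4 on the remaining columns (s2: 8>5, s3: 2>0); eliminate a4.
Among the remaining strategies, none is strictly dominated by another pure strategy of the same player, so the elimination stops.
Surviving strategies — the Row player: {a1, a3}; the Column player: {s2, s3}.

a1, a3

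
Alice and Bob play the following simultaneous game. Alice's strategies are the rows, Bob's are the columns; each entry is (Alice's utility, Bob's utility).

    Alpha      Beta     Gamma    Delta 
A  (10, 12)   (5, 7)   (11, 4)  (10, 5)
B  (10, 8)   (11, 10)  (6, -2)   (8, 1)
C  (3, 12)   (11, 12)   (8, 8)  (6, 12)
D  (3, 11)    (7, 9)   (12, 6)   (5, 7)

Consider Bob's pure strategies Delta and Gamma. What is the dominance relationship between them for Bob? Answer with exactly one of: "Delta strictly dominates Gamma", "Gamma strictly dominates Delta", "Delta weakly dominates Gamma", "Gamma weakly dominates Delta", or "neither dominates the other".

Delta strictly dominates Gamma

Compare Delta to Gamma across every action of Alice: A: 5>4, B: 1>-2, C: 12>8, D: 7>6.
Delta gives a strictly higher payoff against every action of Alice, so Delta strictly dominates Gamma.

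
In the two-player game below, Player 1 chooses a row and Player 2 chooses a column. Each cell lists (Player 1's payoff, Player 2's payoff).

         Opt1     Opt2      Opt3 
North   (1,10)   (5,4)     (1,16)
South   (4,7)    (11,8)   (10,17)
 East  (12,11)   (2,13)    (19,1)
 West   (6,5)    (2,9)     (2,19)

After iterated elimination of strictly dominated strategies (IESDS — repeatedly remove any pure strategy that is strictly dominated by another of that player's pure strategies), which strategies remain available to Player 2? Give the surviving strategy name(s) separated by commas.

Player 1's strategy North is strictly dominated by South (Opt1: 4>1, Opt2: 11>5, Opt3: 10>1) and is removed.
For Player 2, Opt2 strictly dominates Opt1 on the remaining rows (South: 8>7, East: 13>11, West: 9>5); eliminate Opt1.
For Player 1, South strictly dominates West on the remaining columns (Opt2: 11>2, Opt3: 10>2); eliminate West.
Among the remaining strategies, none is strictly dominated by another pure strategy of the same player, so the elimination stops.
Surviving strategies — Player 1: {South, East}; Player 2: {Opt2, Opt3}.

Opt2, Opt3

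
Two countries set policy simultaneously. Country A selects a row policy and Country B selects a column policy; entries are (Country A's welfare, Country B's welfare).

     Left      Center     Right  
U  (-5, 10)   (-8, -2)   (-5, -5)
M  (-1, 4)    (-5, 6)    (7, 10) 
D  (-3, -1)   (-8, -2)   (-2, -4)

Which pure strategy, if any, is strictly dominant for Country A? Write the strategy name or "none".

M vs U: Left: -1>-5, Center: -5>-8, Right: 7>-5.
M vs D: Left: -1>-3, Center: -5>-8, Right: 7>-2.
M strictly beats every other strategy against every opponent action, so it is strictly dominant.

M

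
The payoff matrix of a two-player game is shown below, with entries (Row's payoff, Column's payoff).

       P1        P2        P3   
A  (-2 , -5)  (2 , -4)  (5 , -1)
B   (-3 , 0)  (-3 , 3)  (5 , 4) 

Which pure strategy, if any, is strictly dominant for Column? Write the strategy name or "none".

P3

P3 vs P1: A: -1>-5, B: 4>0.
P3 vs P2: A: -1>-4, B: 4>3.
P3 strictly beats every other strategy against every opponent action, so it is strictly dominant.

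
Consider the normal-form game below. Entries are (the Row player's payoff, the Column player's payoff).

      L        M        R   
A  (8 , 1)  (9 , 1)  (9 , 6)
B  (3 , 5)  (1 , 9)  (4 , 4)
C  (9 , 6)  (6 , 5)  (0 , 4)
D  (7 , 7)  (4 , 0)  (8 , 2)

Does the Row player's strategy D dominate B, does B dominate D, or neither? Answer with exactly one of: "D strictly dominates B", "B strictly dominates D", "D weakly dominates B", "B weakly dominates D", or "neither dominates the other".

D strictly dominates B

D's payoffs vs B's, by the Column player's action — L: 7>3, M: 4>1, R: 8>4.
D gives a strictly higher payoff against every action of the Column player, so D strictly dominates B.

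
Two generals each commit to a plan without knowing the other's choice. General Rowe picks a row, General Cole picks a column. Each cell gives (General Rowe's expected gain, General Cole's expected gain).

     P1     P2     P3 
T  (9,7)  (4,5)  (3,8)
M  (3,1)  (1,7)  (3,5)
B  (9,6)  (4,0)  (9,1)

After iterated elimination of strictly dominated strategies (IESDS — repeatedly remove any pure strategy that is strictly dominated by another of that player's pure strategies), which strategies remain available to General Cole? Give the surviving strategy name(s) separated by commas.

General Rowe's strategy M is strictly dominated by B (P1: 9>3, P2: 4>1, P3: 9>3) and is removed.
General Cole's strategy P2 is strictly dominated by P1 (T: 7>5, B: 6>0) and is removed.
Among the remaining strategies, none is strictly dominated by another pure strategy of the same player, so the elimination stops.
Surviving strategies — General Rowe: {T, B}; General Cole: {P1, P3}.

P1, P3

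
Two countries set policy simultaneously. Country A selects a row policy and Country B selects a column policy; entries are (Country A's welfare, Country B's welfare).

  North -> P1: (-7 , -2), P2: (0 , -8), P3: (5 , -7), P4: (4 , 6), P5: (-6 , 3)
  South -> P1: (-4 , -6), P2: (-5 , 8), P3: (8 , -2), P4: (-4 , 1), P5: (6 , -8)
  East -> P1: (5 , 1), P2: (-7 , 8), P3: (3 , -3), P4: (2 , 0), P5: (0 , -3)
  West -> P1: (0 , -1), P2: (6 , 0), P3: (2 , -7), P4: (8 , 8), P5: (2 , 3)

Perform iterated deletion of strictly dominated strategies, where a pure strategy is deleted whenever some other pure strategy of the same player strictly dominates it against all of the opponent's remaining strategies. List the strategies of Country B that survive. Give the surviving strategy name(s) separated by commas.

P4

Country B's strategy P3 is strictly dominated by P4 (North: 6>-7, South: 1>-2, East: 0>-3, West: 8>-7) and is removed.
For Country A, West strictly dominates North on the remaining columns (P1: 0>-7, P2: 6>0, P4: 8>4, P5: 2>-6); eliminate North.
For Country B, P2 strictly dominates P1 on the remaining rows (South: 8>-6, East: 8>1, West: 0>-1); eliminate P1.
Row East is eliminated: West beats it against every remaining column (P2: 6>-7, P4: 8>2, P5: 2>0).
Column P5 is eliminated: P4 beats it against every remaining row (South: 1>-8, West: 8>3).
For Country A, West strictly dominates South on the remaining columns (P2: 6>-5, P4: 8>-4); eliminate South.
Country B's strategy P2 is strictly dominated by P4 (West: 8>0) and is removed.
Among the remaining strategies, none is strictly dominated by another pure strategy of the same player, so the elimination stops.
Surviving strategies — Country A: {West}; Country B: {P4}.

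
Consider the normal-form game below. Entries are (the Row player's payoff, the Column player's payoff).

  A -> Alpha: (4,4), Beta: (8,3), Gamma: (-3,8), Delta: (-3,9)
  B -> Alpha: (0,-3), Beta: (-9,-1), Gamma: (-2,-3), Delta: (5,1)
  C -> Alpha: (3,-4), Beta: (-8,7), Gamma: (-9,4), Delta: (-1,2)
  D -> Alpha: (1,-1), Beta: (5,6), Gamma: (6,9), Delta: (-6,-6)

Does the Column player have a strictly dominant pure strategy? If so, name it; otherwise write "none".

none

Alpha fails to dominate Beta at B (-3<-1).
Beta fails to dominate Alpha at A (3<4).
Gamma fails to dominate Alpha at B (-3=-3).
Delta fails to dominate Alpha at D (-6<-1).
No single strategy dominates all the others.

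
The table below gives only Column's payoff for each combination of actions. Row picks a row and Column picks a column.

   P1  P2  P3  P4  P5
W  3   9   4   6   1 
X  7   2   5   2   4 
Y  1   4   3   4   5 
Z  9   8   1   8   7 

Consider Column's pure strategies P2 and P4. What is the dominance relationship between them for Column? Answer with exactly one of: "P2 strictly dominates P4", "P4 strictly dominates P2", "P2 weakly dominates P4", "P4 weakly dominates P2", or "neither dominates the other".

P2's payoffs vs P4's, by Row's action — W: 9>6, X: 2=2, Y: 4=4, Z: 8=8.
P2 is at least as good everywhere and strictly better somewhere (tied only at X, Y, Z), so P2 weakly but not strictly dominates P4.

P2 weakly dominates P4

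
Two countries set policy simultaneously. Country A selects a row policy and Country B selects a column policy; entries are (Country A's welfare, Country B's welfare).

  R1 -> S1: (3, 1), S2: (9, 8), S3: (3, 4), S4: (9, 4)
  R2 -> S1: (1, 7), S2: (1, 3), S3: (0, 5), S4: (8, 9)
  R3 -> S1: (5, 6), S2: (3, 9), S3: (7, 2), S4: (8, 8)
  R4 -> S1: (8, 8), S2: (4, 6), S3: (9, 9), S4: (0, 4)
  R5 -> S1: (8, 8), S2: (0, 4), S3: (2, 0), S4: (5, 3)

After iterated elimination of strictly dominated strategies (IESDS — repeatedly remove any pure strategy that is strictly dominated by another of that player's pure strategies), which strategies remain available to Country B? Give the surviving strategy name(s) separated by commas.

For Country A, R1 strictly dominates R2 on the remaining columns (S1: 3>1, S2: 9>1, S3: 3>0, S4: 9>8); eliminate R2.
For Country B, S2 strictly dominates S4 on the remaining rows (R1: 8>4, R3: 9>8, R4: 6>4, R5: 4>3); eliminate S4.
Row R3 is eliminated: R4 beats it against every remaining column (S1: 8>5, S2: 4>3, S3: 9>7).
Among the remaining strategies, none is strictly dominated by another pure strategy of the same player, so the elimination stops.
Surviving strategies — Country A: {R1, R4, R5}; Country B: {S1, S2, S3}.

S1, S2, S3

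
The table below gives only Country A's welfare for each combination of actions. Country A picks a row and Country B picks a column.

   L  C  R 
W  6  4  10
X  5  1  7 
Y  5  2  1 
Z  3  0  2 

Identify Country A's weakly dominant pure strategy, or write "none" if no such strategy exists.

W vs X: L: 6>5, C: 4>1, R: 10>7.
W vs Y: L: 6>5, C: 4>2, R: 10>1.
W vs Z: L: 6>3, C: 4>0, R: 10>2.
W is at least as good as every other strategy against every opponent action, so it is weakly dominant.

W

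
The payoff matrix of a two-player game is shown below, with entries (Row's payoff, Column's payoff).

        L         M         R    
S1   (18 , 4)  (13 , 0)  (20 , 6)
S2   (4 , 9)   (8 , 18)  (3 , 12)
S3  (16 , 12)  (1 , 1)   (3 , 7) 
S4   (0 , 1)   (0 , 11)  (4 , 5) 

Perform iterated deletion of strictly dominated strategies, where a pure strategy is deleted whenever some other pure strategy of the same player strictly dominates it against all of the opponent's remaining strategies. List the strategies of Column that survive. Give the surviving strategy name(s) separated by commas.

R

For Row, S1 strictly dominates S2 on the remaining columns (L: 18>4, M: 13>8, R: 20>3); eliminate S2.
Row's strategy S3 is strictly dominated by S1 (L: 18>16, M: 13>1, R: 20>3) and is removed.
For Row, S1 strictly dominates S4 on the remaining columns (L: 18>0, M: 13>0, R: 20>4); eliminate S4.
Column L is eliminated: R beats it against every remaining row (S1: 6>4).
Column M is eliminated: R beats it against every remaining row (S1: 6>0).
Among the remaining strategies, none is strictly dominated by another pure strategy of the same player, so the elimination stops.
Surviving strategies — Row: {S1}; Column: {R}.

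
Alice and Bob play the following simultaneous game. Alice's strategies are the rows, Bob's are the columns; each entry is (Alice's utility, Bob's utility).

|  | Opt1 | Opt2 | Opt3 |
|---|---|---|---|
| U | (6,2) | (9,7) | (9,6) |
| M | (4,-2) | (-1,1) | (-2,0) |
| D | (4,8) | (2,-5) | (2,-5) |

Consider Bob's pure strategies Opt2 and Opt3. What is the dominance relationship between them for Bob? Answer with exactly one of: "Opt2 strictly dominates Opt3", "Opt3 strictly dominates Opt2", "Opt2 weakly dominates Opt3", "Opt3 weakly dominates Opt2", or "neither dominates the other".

Opt2's payoffs vs Opt3's, by Alice's action — U: 7>6, M: 1>0, D: -5=-5.
Opt2 is at least as good everywhere and strictly better somewhere (tied only at D), so Opt2 weakly but not strictly dominates Opt3.

Opt2 weakly dominates Opt3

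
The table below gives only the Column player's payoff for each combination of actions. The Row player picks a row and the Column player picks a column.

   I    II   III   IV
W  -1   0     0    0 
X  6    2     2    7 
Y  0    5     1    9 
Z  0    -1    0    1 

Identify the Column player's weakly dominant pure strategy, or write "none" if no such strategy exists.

IV vs I: W: 0>-1, X: 7>6, Y: 9>0, Z: 1>0.
IV vs II: W: 0=0, X: 7>2, Y: 9>5, Z: 1>-1.
IV vs III: W: 0=0, X: 7>2, Y: 9>1, Z: 1>0.
IV is at least as good as every other strategy against every opponent action, so it is weakly dominant.

IV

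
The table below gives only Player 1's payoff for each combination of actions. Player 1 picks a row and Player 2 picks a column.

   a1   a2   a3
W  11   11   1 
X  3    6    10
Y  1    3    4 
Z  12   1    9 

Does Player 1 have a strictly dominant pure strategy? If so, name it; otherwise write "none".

none

W fails to dominate X at a3 (1<10).
X fails to dominate W at a1 (3<11).
Y fails to dominate W at a1 (1<11).
Z fails to dominate W at a2 (1<11).
No single strategy dominates all the others.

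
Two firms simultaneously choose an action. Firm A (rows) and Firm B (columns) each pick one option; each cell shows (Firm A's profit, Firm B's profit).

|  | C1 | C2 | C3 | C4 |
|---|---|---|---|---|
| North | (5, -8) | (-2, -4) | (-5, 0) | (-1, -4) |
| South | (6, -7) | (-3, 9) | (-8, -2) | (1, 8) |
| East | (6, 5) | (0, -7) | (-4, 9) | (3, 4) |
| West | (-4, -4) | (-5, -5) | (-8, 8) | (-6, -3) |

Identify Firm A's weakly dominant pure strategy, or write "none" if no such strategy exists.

East

East vs North: C1: 6>5, C2: 0>-2, C3: -4>-5, C4: 3>-1.
East vs South: C1: 6=6, C2: 0>-3, C3: -4>-8, C4: 3>1.
East vs West: C1: 6>-4, C2: 0>-5, C3: -4>-8, C4: 3>-6.
East is at least as good as every other strategy against every opponent action, so it is weakly dominant.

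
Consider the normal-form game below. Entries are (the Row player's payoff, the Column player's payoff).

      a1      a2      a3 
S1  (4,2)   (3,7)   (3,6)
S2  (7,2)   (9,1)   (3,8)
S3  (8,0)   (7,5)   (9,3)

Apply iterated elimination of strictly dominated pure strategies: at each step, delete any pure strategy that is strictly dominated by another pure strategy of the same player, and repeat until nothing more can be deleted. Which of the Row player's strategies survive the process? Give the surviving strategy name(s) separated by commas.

Row S1 is eliminated: S3 beats it against every remaining column (a1: 8>4, a2: 7>3, a3: 9>3).
Column a1 is eliminated: a3 beats it against every remaining row (S2: 8>2, S3: 3>0).
Among the remaining strategies, none is strictly dominated by another pure strategy of the same player, so the elimination stops.
Surviving strategies — the Row player: {S2, S3}; the Column player: {a2, a3}.

S2, S3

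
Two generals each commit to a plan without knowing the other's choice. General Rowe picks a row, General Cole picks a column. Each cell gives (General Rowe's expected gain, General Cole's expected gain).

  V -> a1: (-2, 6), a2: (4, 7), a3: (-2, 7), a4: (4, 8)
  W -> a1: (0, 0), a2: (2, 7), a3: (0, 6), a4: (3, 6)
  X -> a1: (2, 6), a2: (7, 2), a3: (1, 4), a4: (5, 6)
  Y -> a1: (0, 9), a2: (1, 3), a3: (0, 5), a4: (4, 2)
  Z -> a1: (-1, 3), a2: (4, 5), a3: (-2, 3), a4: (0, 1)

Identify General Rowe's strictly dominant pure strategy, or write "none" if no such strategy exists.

X

X vs V: a1: 2>-2, a2: 7>4, a3: 1>-2, a4: 5>4.
X vs W: a1: 2>0, a2: 7>2, a3: 1>0, a4: 5>3.
X vs Y: a1: 2>0, a2: 7>1, a3: 1>0, a4: 5>4.
X vs Z: a1: 2>-1, a2: 7>4, a3: 1>-2, a4: 5>0.
X strictly beats every other strategy against every opponent action, so it is strictly dominant.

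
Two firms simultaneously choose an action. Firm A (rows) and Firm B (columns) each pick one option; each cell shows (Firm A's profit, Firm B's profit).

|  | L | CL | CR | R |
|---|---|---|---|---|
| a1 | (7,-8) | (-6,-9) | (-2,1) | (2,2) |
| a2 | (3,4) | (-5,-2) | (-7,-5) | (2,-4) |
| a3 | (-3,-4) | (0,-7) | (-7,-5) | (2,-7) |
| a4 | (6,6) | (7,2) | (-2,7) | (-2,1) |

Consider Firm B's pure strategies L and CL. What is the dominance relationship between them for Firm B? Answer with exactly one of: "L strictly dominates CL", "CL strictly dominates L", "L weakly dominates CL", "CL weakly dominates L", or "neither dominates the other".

L's payoffs vs CL's, by Firm A's action — a1: -8>-9, a2: 4>-2, a3: -4>-7, a4: 6>2.
Every comparison favours L, so L strictly dominates CL.

L strictly dominates CL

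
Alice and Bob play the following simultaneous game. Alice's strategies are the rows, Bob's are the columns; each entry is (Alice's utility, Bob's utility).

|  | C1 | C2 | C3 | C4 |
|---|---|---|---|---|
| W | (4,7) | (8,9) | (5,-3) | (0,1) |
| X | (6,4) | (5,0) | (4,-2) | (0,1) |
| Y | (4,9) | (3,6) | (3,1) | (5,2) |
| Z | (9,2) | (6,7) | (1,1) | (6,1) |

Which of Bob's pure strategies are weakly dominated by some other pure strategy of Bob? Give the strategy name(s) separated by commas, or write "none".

C1: no other strategy beats it everywhere (C2 at X (4>0); C3 at W (7>-3); C4 at W (7>1)).
Nothing dominates C2: C1 at W (9>7); C3 at W (9>-3); C4 at W (9>1).
C1 weakly dominates C3 — W: 7>-3, X: 4>-2, Y: 9>1, Z: 2>1.
C4 is weakly dominated by C1 (W: 7>1, X: 4>1, Y: 9>2, Z: 2>1).

C3, C4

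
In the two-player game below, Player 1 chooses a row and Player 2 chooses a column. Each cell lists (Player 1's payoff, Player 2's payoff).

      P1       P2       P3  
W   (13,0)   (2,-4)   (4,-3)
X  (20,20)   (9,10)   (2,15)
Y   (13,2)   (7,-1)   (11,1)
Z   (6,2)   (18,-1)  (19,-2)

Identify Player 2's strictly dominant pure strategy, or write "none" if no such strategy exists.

P1

P1 vs P2: W: 0>-4, X: 20>10, Y: 2>-1, Z: 2>-1.
P1 vs P3: W: 0>-3, X: 20>15, Y: 2>1, Z: 2>-2.
P1 strictly beats every other strategy against every opponent action, so it is strictly dominant.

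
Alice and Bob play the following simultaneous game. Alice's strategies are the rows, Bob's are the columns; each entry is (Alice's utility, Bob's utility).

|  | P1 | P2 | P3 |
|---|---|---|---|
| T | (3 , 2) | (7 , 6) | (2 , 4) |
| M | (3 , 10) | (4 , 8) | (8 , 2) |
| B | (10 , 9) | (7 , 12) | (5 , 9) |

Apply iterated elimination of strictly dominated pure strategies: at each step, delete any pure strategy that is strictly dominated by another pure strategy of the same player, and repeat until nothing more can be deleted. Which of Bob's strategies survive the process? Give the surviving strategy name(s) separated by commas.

For Bob, P2 strictly dominates P3 on the remaining rows (T: 6>4, M: 8>2, B: 12>9); eliminate P3.
Row M is eliminated: B beats it against every remaining column (P1: 10>3, P2: 7>4).
For Bob, P2 strictly dominates P1 on the remaining rows (T: 6>2, B: 12>9); eliminate P1.
Among the remaining strategies, none is strictly dominated by another pure strategy of the same player, so the elimination stops.
Surviving strategies — Alice: {T, B}; Bob: {P2}.

P2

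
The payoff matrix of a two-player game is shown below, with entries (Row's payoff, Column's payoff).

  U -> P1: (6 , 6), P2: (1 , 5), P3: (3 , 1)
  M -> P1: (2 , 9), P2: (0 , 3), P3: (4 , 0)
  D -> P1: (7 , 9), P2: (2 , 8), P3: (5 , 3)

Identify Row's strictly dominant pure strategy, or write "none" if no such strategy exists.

D

D vs U: P1: 7>6, P2: 2>1, P3: 5>3.
D vs M: P1: 7>2, P2: 2>0, P3: 5>4.
D strictly beats every other strategy against every opponent action, so it is strictly dominant.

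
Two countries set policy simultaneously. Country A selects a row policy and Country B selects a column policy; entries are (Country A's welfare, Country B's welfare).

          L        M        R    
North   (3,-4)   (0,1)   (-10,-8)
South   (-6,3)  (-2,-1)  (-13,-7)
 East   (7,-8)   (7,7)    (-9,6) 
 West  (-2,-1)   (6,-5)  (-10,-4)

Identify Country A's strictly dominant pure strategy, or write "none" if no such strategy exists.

East vs North: L: 7>3, M: 7>0, R: -9>-10.
East vs South: L: 7>-6, M: 7>-2, R: -9>-13.
East vs West: L: 7>-2, M: 7>6, R: -9>-10.
East strictly beats every other strategy against every opponent action, so it is strictly dominant.

East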